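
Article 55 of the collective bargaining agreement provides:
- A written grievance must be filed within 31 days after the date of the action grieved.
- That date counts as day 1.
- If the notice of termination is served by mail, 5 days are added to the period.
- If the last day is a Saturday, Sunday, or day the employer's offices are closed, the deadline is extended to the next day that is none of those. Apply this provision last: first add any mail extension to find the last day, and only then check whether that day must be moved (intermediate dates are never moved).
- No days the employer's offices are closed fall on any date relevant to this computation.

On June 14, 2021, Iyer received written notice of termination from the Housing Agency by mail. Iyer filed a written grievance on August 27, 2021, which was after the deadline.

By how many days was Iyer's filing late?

Counting June 14, 2021 as day 1, day 31 is July 14, 2021.
Service was by mail, adding 5 days: July 14, 2021 + 5 days = July 19, 2021.
July 19, 2021 is a Monday and not a day the employer's offices are closed, so no extension applies.
The deadline is July 19, 2021; from July 19, 2021 to August 27, 2021 is 39 days.

39 days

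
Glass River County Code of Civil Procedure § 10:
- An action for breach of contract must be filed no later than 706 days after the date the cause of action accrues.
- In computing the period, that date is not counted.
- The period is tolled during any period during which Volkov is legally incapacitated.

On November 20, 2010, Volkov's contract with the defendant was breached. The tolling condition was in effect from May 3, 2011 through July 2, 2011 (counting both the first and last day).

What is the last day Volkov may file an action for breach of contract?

December 26, 2012

706 days after November 20, 2010 is October 26, 2012.
From May 3, 2011 through July 2, 2011 inclusive is 61 days; tolling adds 61 days: October 26, 2012 + 61 days = December 26, 2012.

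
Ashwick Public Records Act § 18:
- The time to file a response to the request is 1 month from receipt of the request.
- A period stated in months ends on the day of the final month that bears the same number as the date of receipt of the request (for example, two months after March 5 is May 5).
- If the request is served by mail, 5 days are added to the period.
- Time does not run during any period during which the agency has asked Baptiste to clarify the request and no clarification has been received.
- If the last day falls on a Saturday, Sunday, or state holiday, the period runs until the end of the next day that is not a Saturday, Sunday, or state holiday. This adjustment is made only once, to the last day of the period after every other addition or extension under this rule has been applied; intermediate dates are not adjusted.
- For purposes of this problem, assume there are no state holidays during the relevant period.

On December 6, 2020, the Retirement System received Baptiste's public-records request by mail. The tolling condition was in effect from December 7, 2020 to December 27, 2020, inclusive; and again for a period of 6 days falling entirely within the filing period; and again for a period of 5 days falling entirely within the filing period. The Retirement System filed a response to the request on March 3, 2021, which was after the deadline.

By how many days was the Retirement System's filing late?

19 days

1 month after December 6, 2020 is January 6, 2021.
Service was by mail, adding 5 days: January 6, 2021 + 5 days = January 11, 2021.
From December 7, 2020 through December 27, 2020 inclusive is 21 days; tolling adds 21 days: January 11, 2021 + 21 days = February 1, 2021.
Tolling adds 6 days: February 1, 2021 + 6 days = February 7, 2021.
Tolling adds 5 days: February 7, 2021 + 5 days = February 12, 2021.
February 12, 2021 is a Friday and not a state holiday, so no extension applies.
The deadline is February 12, 2021; from February 12, 2021 to March 3, 2021 is 19 days.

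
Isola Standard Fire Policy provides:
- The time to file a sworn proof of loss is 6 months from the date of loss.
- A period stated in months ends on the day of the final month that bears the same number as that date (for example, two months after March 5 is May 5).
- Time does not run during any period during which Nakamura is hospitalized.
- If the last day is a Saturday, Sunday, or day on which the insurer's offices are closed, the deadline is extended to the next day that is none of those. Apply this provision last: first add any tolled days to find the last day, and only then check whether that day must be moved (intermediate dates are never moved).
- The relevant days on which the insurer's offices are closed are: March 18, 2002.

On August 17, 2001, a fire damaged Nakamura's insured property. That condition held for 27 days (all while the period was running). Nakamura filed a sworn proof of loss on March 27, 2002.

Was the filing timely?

No

6 months after August 17, 2001 is February 17, 2002.
Tolling adds 27 days: February 17, 2002 + 27 days = March 16, 2002.
March 16, 2002 is Saturday; March 17, 2002 is Sunday; March 18, 2002 is a listed holiday. The next qualifying day is March 19, 2002.
The deadline is March 19, 2002; the filing on March 27, 2002 is after that date.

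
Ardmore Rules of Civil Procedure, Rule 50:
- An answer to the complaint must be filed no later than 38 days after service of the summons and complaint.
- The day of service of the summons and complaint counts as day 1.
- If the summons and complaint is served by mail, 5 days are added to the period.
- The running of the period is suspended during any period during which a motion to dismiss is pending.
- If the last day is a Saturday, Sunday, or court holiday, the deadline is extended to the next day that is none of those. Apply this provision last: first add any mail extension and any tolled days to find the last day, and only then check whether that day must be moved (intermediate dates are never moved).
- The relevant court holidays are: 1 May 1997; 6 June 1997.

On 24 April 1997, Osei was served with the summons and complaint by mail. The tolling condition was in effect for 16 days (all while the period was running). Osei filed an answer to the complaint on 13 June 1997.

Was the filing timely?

Counting 24 April 1997 as day 1, day 38 is May 31, 1997.
Service was by mail, adding 5 days: May 31, 1997 + 5 days = June 5, 1997.
Tolling adds 16 days: June 5, 1997 + 16 days = June 21, 1997.
June 21, 1997 is Saturday; June 22, 1997 is Sunday. The next qualifying day is June 23, 1997.
The deadline is June 23, 1997; the filing on June 13, 1997 is on or before that date.

Yes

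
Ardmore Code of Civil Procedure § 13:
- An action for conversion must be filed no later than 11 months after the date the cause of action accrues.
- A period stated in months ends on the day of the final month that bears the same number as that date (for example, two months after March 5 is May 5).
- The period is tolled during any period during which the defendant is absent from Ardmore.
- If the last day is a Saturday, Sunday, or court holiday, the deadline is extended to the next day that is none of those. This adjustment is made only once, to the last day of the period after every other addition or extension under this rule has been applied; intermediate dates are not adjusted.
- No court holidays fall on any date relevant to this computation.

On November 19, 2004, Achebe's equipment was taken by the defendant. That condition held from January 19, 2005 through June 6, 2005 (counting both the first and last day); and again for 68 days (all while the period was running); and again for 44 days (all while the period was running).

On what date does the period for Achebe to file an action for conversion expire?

11 months after November 19, 2004 is October 19, 2005.
From January 19, 2005 through June 6, 2005 inclusive is 139 days; tolling adds 139 days: October 19, 2005 + 139 days = March 7, 2006.
Tolling adds 68 days: March 7, 2006 + 68 days = May 14, 2006.
Tolling adds 44 days: May 14, 2006 + 44 days = June 27, 2006.
June 27, 2006 is a Tuesday and not a court holiday, so no extension applies.

June 27, 2006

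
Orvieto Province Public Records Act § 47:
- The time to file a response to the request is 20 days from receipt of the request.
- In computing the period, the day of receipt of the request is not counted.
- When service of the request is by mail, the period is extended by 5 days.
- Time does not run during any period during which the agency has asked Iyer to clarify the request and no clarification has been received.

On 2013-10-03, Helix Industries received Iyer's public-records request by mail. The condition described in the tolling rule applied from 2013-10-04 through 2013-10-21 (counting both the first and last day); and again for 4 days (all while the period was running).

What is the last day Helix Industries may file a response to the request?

November 19, 2013

20 days after 2013-10-03 is October 23, 2013.
Service was by mail, adding 5 days: October 23, 2013 + 5 days = October 28, 2013.
From October 4, 2013 through October 21, 2013 inclusive is 18 days; tolling adds 18 days: October 28, 2013 + 18 days = November 15, 2013.
Tolling adds 4 days: November 15, 2013 + 4 days = November 19, 2013.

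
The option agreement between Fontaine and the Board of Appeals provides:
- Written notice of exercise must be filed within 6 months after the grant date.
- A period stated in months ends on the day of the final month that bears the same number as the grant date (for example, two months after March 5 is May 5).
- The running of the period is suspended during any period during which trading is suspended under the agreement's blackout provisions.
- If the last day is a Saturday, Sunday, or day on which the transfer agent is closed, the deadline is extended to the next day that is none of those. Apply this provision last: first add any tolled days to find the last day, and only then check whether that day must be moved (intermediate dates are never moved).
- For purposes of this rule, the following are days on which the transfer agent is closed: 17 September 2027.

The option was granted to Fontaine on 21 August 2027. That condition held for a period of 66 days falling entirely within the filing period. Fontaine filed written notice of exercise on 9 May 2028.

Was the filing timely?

6 months after 21 August 2027 is February 21, 2028.
Tolling adds 66 days: February 21, 2028 + 66 days = April 27, 2028.
April 27, 2028 is a Thursday and not a day on which the transfer agent is closed, so no extension applies.
The deadline is April 27, 2028; the filing on May 9, 2028 is after that date.

No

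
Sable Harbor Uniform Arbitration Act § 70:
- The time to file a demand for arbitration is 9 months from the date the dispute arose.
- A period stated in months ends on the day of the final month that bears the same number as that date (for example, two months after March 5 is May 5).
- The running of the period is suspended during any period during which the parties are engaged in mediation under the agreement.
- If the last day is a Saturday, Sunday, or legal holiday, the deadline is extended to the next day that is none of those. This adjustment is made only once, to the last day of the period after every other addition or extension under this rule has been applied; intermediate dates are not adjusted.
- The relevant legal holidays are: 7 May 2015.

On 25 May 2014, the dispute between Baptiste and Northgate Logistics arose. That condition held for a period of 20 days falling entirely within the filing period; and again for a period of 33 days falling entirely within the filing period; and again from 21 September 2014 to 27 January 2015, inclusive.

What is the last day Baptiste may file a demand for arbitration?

9 months after 25 May 2014 is February 25, 2015.
Tolling adds 20 days: February 25, 2015 + 20 days = March 17, 2015.
Tolling adds 33 days: March 17, 2015 + 33 days = April 19, 2015.
From September 21, 2014 through January 27, 2015 inclusive is 129 days; tolling adds 129 days: April 19, 2015 + 129 days = August 26, 2015.
August 26, 2015 is a Wednesday and not a legal holiday, so no extension applies.

August 26, 2015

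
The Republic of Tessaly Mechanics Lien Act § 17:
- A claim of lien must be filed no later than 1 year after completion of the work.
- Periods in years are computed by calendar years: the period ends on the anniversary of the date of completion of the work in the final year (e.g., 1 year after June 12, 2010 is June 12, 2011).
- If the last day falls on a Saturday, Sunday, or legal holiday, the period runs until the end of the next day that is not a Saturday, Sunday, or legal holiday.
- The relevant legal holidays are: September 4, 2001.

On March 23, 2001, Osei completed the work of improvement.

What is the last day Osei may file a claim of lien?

1 year after March 23, 2001 is March 23, 2002.
March 23, 2002 is Saturday; March 24, 2002 is Sunday. The next qualifying day is March 25, 2002.

March 25, 2002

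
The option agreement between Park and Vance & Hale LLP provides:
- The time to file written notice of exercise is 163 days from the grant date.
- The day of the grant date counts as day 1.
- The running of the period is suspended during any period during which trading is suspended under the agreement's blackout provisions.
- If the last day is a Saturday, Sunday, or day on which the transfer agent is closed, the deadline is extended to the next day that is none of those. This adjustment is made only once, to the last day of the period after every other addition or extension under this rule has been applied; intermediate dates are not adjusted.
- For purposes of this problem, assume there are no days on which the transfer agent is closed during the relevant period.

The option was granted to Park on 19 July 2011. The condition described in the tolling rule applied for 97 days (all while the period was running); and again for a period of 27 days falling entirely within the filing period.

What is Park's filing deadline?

Counting 19 July 2011 as day 1, day 163 is December 28, 2011.
Tolling adds 97 days: December 28, 2011 + 97 days = April 3, 2012.
Tolling adds 27 days: April 3, 2012 + 27 days = April 30, 2012.
April 30, 2012 is a Monday and not a day on which the transfer agent is closed, so no extension applies.

April 30, 2012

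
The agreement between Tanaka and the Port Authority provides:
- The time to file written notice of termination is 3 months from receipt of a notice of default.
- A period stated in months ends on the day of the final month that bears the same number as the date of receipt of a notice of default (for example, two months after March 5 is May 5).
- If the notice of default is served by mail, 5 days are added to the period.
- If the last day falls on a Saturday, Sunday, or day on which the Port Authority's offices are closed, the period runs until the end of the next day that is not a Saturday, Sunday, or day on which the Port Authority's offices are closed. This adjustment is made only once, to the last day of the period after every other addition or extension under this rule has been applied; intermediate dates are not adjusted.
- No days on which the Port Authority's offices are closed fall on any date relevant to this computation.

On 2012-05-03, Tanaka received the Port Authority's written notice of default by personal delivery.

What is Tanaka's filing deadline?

3 months after 2012-05-03 is August 3, 2012.
Service was not by mail, so no mail extension applies.
August 3, 2012 is a Friday and not a day on which the Port Authority's offices are closed, so no extension applies.

August 3, 2012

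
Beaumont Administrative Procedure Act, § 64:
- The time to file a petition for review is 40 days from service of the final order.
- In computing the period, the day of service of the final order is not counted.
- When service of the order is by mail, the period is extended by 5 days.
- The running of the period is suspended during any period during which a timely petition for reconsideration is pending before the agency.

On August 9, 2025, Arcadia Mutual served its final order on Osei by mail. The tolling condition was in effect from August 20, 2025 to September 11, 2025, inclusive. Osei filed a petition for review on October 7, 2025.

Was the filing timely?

40 days after August 9, 2025 is September 18, 2025.
Service was by mail, adding 5 days: September 18, 2025 + 5 days = September 23, 2025.
From August 20, 2025 through September 11, 2025 inclusive is 23 days; tolling adds 23 days: September 23, 2025 + 23 days = October 16, 2025.
The deadline is October 16, 2025; the filing on October 7, 2025 is on or before that date.

Yes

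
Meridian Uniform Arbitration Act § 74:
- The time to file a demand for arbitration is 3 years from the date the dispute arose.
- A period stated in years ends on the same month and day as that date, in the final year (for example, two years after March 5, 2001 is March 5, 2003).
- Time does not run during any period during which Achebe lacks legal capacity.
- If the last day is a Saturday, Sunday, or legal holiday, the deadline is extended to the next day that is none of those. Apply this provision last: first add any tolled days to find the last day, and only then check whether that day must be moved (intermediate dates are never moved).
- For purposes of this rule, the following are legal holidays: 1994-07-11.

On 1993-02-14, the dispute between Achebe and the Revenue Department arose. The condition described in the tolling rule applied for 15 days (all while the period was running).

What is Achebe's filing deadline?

3 years after 1993-02-14 is February 14, 1996.
Tolling adds 15 days: February 14, 1996 + 15 days = February 29, 1996.
February 29, 1996 is a Thursday and not a legal holiday, so no extension applies.

February 29, 1996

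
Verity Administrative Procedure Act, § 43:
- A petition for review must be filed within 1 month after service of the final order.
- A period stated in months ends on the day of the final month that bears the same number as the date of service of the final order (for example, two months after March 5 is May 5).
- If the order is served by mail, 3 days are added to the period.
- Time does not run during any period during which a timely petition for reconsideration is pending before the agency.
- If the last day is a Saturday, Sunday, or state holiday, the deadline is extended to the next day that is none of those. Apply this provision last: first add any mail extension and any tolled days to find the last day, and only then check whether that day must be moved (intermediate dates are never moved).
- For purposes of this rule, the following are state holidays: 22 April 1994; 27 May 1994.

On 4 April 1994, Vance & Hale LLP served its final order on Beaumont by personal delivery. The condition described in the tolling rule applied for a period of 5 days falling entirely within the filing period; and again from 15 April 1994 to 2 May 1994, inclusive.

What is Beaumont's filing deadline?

May 30, 1994

1 month after 4 April 1994 is May 4, 1994.
Service was not by mail, so no mail extension applies.
Tolling adds 5 days: May 4, 1994 + 5 days = May 9, 1994.
From April 15, 1994 through May 2, 1994 inclusive is 18 days; tolling adds 18 days: May 9, 1994 + 18 days = May 27, 1994.
May 27, 1994 is a listed holiday; May 28, 1994 is Saturday; May 29, 1994 is Sunday. The next qualifying day is May 30, 1994.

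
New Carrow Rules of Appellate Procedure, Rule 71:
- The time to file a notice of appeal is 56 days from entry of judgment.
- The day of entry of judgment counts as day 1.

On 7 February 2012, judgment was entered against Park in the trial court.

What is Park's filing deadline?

April 2, 2012

Counting 7 February 2012 as day 1, day 56 is April 2, 2012.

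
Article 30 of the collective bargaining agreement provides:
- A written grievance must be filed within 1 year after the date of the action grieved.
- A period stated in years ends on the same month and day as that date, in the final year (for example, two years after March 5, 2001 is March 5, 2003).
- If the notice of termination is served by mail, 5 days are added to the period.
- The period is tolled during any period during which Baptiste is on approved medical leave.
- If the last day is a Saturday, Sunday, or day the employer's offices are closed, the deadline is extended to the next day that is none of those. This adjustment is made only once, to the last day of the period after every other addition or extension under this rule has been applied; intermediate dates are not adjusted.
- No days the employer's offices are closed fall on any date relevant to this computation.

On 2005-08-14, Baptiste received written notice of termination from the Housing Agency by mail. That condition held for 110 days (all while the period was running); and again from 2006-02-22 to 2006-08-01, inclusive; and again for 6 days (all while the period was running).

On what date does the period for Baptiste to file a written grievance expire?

May 23, 2007

1 year after 2005-08-14 is August 14, 2006.
Service was by mail, adding 5 days: August 14, 2006 + 5 days = August 19, 2006.
Tolling adds 110 days: August 19, 2006 + 110 days = December 7, 2006.
From February 22, 2006 through August 1, 2006 inclusive is 161 days; tolling adds 161 days: December 7, 2006 + 161 days = May 17, 2007.
Tolling adds 6 days: May 17, 2007 + 6 days = May 23, 2007.
May 23, 2007 is a Wednesday and not a day the employer's offices are closed, so no extension applies.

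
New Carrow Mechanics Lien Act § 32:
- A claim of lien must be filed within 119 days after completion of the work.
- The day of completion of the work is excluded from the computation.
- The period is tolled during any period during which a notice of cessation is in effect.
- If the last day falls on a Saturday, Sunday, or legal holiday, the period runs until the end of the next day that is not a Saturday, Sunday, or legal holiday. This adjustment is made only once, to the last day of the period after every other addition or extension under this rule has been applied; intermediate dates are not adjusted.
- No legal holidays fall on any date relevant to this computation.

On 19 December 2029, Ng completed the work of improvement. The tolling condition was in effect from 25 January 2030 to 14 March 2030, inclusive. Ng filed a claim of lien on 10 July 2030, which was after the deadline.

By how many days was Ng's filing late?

35 days

119 days after 19 December 2029 is April 17, 2030.
From January 25, 2030 through March 14, 2030 inclusive is 49 days; tolling adds 49 days: April 17, 2030 + 49 days = June 5, 2030.
June 5, 2030 is a Wednesday and not a legal holiday, so no extension applies.
The deadline is June 5, 2030; from June 5, 2030 to July 10, 2030 is 35 days.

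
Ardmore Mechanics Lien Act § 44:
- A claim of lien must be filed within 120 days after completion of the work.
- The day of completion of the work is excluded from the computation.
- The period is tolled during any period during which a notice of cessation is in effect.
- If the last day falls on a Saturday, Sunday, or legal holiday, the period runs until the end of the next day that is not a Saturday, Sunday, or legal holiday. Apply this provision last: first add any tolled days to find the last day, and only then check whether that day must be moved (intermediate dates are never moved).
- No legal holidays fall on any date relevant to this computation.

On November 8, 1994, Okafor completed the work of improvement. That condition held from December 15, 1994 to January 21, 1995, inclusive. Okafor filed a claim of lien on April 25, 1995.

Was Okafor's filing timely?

120 days after November 8, 1994 is March 8, 1995.
From December 15, 1994 through January 21, 1995 inclusive is 38 days; tolling adds 38 days: March 8, 1995 + 38 days = April 15, 1995.
April 15, 1995 is Saturday; April 16, 1995 is Sunday. The next qualifying day is April 17, 1995.
The deadline is April 17, 1995; the filing on April 25, 1995 is after that date.

No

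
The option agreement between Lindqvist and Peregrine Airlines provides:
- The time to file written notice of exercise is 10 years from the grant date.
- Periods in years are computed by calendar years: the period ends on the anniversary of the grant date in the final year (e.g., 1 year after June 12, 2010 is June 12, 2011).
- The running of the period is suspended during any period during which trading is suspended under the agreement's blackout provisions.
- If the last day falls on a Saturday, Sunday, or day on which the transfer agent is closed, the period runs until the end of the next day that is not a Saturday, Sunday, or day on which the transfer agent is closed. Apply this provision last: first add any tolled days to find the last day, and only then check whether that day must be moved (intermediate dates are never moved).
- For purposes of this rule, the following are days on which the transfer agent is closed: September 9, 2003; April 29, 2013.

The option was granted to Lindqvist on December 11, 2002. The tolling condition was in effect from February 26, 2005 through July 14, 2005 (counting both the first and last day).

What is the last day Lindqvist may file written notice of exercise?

10 years after December 11, 2002 is December 11, 2012.
From February 26, 2005 through July 14, 2005 inclusive is 139 days; tolling adds 139 days: December 11, 2012 + 139 days = April 29, 2013.
April 29, 2013 is a listed holiday. The next qualifying day is April 30, 2013.

April 30, 2013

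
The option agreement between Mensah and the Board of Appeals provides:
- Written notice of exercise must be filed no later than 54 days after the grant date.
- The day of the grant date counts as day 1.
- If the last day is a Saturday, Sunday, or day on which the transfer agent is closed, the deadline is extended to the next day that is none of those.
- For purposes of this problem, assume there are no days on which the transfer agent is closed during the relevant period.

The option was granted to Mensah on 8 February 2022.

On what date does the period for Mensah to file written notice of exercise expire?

Counting 8 February 2022 as day 1, day 54 is April 2, 2022.
April 2, 2022 is Saturday; April 3, 2022 is Sunday. The next qualifying day is April 4, 2022.

April 4, 2022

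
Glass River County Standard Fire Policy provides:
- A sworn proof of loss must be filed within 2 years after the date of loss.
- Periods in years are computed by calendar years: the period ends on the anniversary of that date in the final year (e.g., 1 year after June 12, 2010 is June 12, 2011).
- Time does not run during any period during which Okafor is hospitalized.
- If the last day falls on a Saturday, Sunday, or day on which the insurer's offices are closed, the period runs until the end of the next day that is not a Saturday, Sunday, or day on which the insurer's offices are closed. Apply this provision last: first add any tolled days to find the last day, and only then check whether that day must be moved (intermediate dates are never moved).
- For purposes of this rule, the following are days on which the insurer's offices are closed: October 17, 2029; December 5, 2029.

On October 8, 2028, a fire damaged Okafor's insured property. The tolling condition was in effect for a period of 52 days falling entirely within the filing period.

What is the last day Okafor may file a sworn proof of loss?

2 years after October 8, 2028 is October 8, 2030.
Tolling adds 52 days: October 8, 2030 + 52 days = November 29, 2030.
November 29, 2030 is a Friday and not a day on which the insurer's offices are closed, so no extension applies.

November 29, 2030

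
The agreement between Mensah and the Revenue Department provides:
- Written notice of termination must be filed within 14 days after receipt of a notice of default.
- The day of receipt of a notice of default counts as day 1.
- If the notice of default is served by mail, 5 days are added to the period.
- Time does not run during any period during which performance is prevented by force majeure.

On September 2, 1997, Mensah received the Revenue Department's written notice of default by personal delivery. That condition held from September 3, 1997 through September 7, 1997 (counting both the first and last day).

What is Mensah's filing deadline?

Counting September 2, 1997 as day 1, day 14 is September 15, 1997.
Service was not by mail, so no mail extension applies.
From September 3, 1997 through September 7, 1997 inclusive is 5 days; tolling adds 5 days: September 15, 1997 + 5 days = September 20, 1997.

September 20, 1997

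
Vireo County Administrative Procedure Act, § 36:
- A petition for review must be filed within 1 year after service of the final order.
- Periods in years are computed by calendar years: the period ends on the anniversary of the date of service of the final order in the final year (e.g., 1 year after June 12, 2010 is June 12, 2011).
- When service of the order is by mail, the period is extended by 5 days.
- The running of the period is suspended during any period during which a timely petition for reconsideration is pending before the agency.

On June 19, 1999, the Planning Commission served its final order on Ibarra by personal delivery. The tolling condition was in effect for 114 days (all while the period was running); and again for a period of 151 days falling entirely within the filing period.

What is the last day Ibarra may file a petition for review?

March 11, 2001

1 year after June 19, 1999 is June 19, 2000.
Service was not by mail, so no mail extension applies.
Tolling adds 114 days: June 19, 2000 + 114 days = October 11, 2000.
Tolling adds 151 days: October 11, 2000 + 151 days = March 11, 2001.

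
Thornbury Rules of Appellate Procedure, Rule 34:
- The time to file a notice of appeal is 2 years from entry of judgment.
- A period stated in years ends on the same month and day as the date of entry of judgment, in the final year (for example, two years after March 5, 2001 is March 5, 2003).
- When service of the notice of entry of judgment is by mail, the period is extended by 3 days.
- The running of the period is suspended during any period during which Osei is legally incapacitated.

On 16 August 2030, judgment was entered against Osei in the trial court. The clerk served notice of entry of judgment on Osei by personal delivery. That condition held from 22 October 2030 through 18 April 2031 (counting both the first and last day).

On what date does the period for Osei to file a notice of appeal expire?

February 11, 2033

2 years after 16 August 2030 is August 16, 2032.
Service was not by mail, so no mail extension applies.
From October 22, 2030 through April 18, 2031 inclusive is 179 days; tolling adds 179 days: August 16, 2032 + 179 days = February 11, 2033.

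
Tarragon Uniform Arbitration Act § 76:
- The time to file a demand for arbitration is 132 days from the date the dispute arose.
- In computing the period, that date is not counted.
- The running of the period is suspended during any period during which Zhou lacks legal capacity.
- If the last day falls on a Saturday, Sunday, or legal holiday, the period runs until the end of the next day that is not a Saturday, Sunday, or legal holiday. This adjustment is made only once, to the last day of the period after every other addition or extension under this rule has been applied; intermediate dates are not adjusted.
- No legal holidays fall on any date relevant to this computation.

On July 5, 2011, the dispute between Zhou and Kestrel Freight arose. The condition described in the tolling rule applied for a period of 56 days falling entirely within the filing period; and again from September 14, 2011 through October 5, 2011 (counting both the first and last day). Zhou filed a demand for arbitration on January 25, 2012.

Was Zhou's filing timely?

132 days after July 5, 2011 is November 14, 2011.
Tolling adds 56 days: November 14, 2011 + 56 days = January 9, 2012.
From September 14, 2011 through October 5, 2011 inclusive is 22 days; tolling adds 22 days: January 9, 2012 + 22 days = January 31, 2012.
January 31, 2012 is a Tuesday and not a legal holiday, so no extension applies.
The deadline is January 31, 2012; the filing on January 25, 2012 is on or before that date.

Yes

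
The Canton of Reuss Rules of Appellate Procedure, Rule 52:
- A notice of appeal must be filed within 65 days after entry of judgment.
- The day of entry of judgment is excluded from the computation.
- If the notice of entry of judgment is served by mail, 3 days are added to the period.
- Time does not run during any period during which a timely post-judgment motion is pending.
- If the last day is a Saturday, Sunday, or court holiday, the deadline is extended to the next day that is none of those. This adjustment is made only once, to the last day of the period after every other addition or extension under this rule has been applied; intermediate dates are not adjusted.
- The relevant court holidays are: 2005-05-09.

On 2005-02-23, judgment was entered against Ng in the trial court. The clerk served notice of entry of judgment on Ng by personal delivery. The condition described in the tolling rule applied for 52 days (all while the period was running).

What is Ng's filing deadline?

June 20, 2005

65 days after 2005-02-23 is April 29, 2005.
Service was not by mail, so no mail extension applies.
Tolling adds 52 days: April 29, 2005 + 52 days = June 20, 2005.
June 20, 2005 is a Monday and not a court holiday, so no extension applies.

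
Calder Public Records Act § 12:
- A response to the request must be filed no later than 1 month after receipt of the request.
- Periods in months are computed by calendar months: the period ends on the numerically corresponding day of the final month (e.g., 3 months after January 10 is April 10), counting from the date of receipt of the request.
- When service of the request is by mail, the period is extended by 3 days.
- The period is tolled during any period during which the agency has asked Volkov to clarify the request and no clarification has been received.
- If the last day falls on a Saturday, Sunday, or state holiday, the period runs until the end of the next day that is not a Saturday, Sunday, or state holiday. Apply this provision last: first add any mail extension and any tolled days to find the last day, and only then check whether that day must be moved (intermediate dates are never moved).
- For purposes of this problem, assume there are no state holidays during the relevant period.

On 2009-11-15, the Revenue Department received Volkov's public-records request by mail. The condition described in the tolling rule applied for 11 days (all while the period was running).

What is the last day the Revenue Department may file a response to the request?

1 month after 2009-11-15 is December 15, 2009.
Service was by mail, adding 3 days: December 15, 2009 + 3 days = December 18, 2009.
Tolling adds 11 days: December 18, 2009 + 11 days = December 29, 2009.
December 29, 2009 is a Tuesday and not a state holiday, so no extension applies.

December 29, 2009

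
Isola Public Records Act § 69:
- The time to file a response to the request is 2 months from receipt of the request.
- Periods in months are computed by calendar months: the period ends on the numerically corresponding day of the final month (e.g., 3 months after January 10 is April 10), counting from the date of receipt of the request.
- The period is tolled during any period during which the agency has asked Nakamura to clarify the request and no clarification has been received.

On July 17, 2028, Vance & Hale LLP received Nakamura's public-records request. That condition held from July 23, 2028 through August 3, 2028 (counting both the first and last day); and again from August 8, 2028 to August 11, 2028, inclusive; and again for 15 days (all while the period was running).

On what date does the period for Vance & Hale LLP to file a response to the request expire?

October 18, 2028

2 months after July 17, 2028 is September 17, 2028.
From July 23, 2028 through August 3, 2028 inclusive is 12 days; tolling adds 12 days: September 17, 2028 + 12 days = September 29, 2028.
From August 8, 2028 through August 11, 2028 inclusive is 4 days; tolling adds 4 days: September 29, 2028 + 4 days = October 3, 2028.
Tolling adds 15 days: October 3, 2028 + 15 days = October 18, 2028.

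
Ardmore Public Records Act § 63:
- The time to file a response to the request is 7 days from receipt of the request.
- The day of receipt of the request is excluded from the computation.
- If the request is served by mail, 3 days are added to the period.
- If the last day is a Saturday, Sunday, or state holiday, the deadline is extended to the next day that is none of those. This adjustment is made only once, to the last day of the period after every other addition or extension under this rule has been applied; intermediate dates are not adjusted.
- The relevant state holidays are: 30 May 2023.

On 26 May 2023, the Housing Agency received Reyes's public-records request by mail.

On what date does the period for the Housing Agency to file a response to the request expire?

June 5, 2023

7 days after 26 May 2023 is June 2, 2023.
Service was by mail, adding 3 days: June 2, 2023 + 3 days = June 5, 2023.
June 5, 2023 is a Monday and not a state holiday, so no extension applies.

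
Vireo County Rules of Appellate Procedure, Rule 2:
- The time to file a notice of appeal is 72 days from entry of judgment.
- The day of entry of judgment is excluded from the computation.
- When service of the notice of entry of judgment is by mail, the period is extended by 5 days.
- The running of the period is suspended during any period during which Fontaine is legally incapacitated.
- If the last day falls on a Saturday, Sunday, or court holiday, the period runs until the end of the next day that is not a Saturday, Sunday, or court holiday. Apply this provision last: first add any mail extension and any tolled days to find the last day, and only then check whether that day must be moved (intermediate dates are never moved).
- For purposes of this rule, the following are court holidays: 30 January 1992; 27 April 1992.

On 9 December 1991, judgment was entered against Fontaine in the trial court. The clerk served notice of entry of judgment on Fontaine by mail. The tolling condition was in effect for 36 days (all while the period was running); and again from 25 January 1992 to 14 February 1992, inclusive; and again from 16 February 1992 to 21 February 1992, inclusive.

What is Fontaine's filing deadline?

April 28, 1992

72 days after 9 December 1991 is February 19, 1992.
Service was by mail, adding 5 days: February 19, 1992 + 5 days = February 24, 1992.
Tolling adds 36 days: February 24, 1992 + 36 days = March 31, 1992.
From January 25, 1992 through February 14, 1992 inclusive is 21 days; tolling adds 21 days: March 31, 1992 + 21 days = April 21, 1992.
From February 16, 1992 through February 21, 1992 inclusive is 6 days; tolling adds 6 days: April 21, 1992 + 6 days = April 27, 1992.
April 27, 1992 is a listed holiday. The next qualifying day is April 28, 1992.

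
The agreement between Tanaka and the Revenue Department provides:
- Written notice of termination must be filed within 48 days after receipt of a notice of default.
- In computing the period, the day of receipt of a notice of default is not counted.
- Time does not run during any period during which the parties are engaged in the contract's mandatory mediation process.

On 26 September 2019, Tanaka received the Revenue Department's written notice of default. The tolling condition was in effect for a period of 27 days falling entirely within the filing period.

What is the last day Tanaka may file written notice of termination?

48 days after 26 September 2019 is November 13, 2019.
Tolling adds 27 days: November 13, 2019 + 27 days = December 10, 2019.

December 10, 2019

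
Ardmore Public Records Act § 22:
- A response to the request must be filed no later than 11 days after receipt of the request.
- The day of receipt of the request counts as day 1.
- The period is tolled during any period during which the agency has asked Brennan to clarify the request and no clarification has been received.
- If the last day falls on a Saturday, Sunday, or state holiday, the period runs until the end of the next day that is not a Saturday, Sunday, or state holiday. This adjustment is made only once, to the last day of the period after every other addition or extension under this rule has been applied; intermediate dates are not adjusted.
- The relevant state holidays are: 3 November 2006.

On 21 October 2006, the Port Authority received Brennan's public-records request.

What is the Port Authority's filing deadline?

Counting 21 October 2006 as day 1, day 11 is October 31, 2006.
October 31, 2006 is a Tuesday and not a state holiday, so no extension applies.

October 31, 2006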